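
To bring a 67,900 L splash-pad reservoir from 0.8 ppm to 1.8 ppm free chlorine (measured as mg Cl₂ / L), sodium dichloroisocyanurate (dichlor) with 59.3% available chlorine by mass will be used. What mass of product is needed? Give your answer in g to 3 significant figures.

Chlorine deficit: 1.8 − 0.8 = 1 ppm = 1 mg/L as Cl₂.
Cl₂ equivalent needed: 1 mg/L × 67,900 L = 67,900 mg = 67.9 g.
Product at 59.3% available chlorine: 67.9 / 0.593 = 114.5 g.

115 g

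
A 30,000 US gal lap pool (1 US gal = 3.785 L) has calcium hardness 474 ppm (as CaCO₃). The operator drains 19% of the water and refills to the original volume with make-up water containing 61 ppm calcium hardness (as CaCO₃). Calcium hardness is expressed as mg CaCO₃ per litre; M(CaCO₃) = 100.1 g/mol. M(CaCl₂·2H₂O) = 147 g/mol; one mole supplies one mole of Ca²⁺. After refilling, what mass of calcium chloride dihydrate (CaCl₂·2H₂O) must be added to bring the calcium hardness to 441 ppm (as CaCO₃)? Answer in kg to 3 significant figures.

7.58 kg

Volume: 30,000 US gal × 3.785 L/gal = 113,550 L.
After draining 19% and refilling: 474 × 0.81 + 61 × 0.19 = 395.53 ppm.
Deficit to target: 441 − 395.53 = 45.47 mg/L.
As CaCO₃: 45.47 mg/L × 113,550 L = 5163 g; ÷ 100.1 = 51.58 mol Ca²⁺.
Mass: 51.58 × 147 = 7582 g.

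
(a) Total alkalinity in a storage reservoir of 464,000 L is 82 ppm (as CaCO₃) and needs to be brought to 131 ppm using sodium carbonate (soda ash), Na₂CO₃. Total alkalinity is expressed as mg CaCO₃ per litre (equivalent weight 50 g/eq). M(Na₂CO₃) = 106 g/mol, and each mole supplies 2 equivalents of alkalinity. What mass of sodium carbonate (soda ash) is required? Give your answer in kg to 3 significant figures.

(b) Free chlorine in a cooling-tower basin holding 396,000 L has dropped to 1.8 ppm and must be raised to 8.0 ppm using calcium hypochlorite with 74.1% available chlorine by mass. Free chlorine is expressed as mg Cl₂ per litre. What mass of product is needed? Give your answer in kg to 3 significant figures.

(a) Alkalinity to add: (131 − 82) = 49 mg/L as CaCO₃ × 464,000 L = 22,740 g as CaCO₃.
(a) Equivalents: 22,740 g ÷ 50 g/eq = 454.7 eq.
(a) Each mole of Na₂CO₃ supplies 2 eq, so 454.7 / 2 = 227.4 mol.
(a) Mass: 227.4 mol × 106 g/mol = 24,100 g.

(b) Chlorine deficit: 8.0 − 1.8 = 6.2 ppm = 6.2 mg/L as Cl₂.
(b) Cl₂ equivalent needed: 6.2 mg/L × 396,000 L = 2,455,000 mg = 2455 g.
(b) Product at 74.1% available chlorine: 2455 / 0.741 = 3313 g.

(a) 24.1 kg; (b) 3.31 kg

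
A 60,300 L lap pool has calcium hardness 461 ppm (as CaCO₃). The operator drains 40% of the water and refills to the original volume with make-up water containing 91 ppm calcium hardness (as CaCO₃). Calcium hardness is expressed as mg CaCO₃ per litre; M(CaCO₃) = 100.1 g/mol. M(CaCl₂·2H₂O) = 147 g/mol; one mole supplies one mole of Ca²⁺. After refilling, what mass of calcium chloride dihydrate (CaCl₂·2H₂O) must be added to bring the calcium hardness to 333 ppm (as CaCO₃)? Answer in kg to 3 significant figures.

After draining 40% and refilling: 461 × 0.60 + 91 × 0.40 = 313 ppm.
Deficit to target: 333 − 313 = 20 mg/L.
As CaCO₃: 20 mg/L × 60,300 L = 1206 g; ÷ 100.1 = 12.05 mol Ca²⁺.
Mass: 12.05 × 147 = 1771 g.

1.77 kg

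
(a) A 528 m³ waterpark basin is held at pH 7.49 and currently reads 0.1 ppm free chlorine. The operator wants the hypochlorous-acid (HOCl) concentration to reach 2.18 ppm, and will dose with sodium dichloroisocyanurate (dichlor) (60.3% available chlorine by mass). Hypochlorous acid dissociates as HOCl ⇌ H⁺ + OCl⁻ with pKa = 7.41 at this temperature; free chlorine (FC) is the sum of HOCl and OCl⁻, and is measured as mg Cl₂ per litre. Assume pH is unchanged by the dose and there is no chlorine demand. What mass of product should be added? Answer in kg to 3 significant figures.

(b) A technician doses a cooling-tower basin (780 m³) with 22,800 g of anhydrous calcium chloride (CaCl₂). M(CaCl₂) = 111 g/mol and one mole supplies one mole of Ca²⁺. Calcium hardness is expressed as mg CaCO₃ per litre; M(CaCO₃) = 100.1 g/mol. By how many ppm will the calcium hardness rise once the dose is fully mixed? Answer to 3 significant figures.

(a) Volume: 528 m³ = 528,000 L.
(a) [OCl⁻]/[HOCl] = 10^(pH − pKa) = 10^(7.49 − 7.41) = 1.202; fraction as HOCl = 1/(1 + 1.202) = 0.4541.
(a) Free chlorine required for 2.18 ppm HOCl: 2.18 / 0.4541 = 4.801 ppm.
(a) FC to add: 4.801 − 0.1 = 4.701 mg/L as Cl₂.
(a) Cl₂ equivalent: 4.701 mg/L × 528,000 L = 2482 g.
(a) Product at 60.3% available Cl: 2482 / 0.603 = 4116 g.

(b) Volume: 780 m³ = 780,000 L.
(b) Moles of Ca²⁺: 22,800 g ÷ 111 g/mol = 205.4 mol.
(b) As CaCO₃: 205.4 mol × 100.1 g/mol = 20,560 g.
(b) Rise: 20,560 g / 780,000 L × 1000 = 26.36 mg/L.

(a) 4.12 kg; (b) 26.4 ppm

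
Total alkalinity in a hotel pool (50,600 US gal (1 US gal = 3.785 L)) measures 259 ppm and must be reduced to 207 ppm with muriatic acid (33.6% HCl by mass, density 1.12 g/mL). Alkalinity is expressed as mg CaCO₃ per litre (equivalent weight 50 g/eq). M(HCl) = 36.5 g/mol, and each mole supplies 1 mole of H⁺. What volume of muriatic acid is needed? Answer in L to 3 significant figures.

19.3 L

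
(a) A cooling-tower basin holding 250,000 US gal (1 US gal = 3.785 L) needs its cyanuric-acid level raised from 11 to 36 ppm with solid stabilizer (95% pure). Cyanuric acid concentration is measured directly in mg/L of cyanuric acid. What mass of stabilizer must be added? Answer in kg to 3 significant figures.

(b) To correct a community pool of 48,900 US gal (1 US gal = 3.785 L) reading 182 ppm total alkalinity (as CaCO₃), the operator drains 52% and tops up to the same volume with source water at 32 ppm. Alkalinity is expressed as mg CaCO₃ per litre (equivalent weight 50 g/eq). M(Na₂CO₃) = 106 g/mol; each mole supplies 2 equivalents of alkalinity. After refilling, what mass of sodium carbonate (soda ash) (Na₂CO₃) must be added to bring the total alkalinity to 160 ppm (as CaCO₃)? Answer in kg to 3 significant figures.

(a) 24.9 kg; (b) 11.0 kg

(a) Volume: 250,000 US gal × 3.785 L/gal = 946,250 L.
(a) CYA to add: (36 − 11) = 25 mg/L × 946,250 L = 23,660 g cyanuric acid.
(a) At 95% purity: 23,660 / 0.95 = 24,900 g product.

(b) Volume: 48,900 US gal × 3.785 L/gal = 185,086 L.
(b) After draining 52% and refilling: 182 × 0.48 + 32 × 0.52 = 104 ppm.
(b) Deficit to target: 160 − 104 = 56 mg/L.
(b) As CaCO₃: 56 mg/L × 185,086 L = 10,360 g; ÷ 50 g/eq ÷ 2 = 103.6 mol Na₂CO₃.
(b) Mass: 103.6 × 106 = 10,990 g.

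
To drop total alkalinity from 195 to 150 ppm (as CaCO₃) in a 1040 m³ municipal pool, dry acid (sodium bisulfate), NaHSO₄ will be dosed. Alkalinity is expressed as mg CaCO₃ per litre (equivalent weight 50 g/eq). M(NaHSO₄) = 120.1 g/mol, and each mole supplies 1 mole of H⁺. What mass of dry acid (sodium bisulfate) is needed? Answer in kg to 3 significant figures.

Volume: 1040 m³ = 1,040,000 L.
Alkalinity to neutralize: (195 − 150) = 45 mg/L as CaCO₃ × 1,040,000 L = 46,800 g as CaCO₃.
Equivalents of H⁺ required: 46,800 ÷ 50 g/eq = 936 eq = 936 mol NaHSO₄.
Mass of NaHSO₄: 936 × 120.1 = 112,400 g.

112 kg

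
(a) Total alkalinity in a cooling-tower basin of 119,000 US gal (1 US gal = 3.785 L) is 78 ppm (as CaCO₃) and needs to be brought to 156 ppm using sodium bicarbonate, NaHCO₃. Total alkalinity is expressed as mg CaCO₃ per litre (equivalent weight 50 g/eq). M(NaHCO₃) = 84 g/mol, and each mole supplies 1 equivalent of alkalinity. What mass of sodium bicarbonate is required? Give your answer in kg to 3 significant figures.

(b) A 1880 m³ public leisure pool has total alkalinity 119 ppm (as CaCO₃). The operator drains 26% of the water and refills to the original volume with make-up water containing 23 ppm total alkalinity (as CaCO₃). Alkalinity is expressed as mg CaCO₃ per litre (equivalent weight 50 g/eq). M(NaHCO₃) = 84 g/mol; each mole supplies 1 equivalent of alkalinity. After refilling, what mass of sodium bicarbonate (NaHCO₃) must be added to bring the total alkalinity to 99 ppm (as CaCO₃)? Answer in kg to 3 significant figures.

(a) Volume: 119,000 US gal × 3.785 L/gal = 450,415 L.
(a) Alkalinity to add: (156 − 78) = 78 mg/L as CaCO₃ × 450,415 L = 35,130 g as CaCO₃.
(a) Equivalents: 35,130 g ÷ 50 g/eq = 702.6 eq.
(a) NaHCO₃ supplies 1 eq per mole → 702.6 mol.
(a) Mass: 702.6 mol × 84 g/mol = 59,020 g.

(b) Volume: 1880 m³ = 1,880,000 L.
(b) After draining 26% and refilling: 119 × 0.74 + 23 × 0.26 = 94.04 ppm.
(b) Deficit to target: 99 − 94.04 = 4.96 mg/L.
(b) As CaCO₃: 4.96 mg/L × 1,880,000 L = 9325 g; ÷ 50 g/eq ÷ 1 = 186.5 mol NaHCO₃.
(b) Mass: 186.5 × 84 = 15,670 g.

(a) 59.0 kg; (b) 15.7 kg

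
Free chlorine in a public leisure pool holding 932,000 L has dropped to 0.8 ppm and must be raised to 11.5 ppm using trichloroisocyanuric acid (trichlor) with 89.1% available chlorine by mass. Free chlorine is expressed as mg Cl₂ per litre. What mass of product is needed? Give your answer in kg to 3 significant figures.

11.2 kg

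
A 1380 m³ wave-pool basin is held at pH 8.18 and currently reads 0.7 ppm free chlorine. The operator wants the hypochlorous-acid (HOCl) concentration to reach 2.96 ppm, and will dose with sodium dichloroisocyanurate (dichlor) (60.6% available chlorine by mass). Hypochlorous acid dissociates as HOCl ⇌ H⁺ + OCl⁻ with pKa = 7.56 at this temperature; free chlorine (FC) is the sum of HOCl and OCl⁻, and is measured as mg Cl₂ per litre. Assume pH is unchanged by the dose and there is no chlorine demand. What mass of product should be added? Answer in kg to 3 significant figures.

33.2 kg

Volume: 1380 m³ = 1,380,000 L.
[OCl⁻]/[HOCl] = 10^(pH − pKa) = 10^(8.18 − 7.56) = 4.169; fraction as HOCl = 1/(1 + 4.169) = 0.1935.
Free chlorine required for 2.96 ppm HOCl: 2.96 / 0.1935 = 15.3 ppm.
FC to add: 15.3 − 0.7 = 14.6 mg/L as Cl₂.
Cl₂ equivalent: 14.6 mg/L × 1,380,000 L = 20,150 g.
Product at 60.6% available Cl: 20,150 / 0.606 = 33,250 g.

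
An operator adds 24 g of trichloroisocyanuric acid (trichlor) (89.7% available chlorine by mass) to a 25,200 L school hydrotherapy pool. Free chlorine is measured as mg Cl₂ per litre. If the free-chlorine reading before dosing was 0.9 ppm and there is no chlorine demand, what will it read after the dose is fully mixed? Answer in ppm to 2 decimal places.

Available chlorine delivered: 24 g × 0.897 = 21.53 g as Cl₂.
Concentration rise: 21.53 g / 25,200 L = 0.8543 mg/L = 0.85 ppm.
Final FC: 0.9 + 0.85 = 1.75 ppm.

1.75 ppm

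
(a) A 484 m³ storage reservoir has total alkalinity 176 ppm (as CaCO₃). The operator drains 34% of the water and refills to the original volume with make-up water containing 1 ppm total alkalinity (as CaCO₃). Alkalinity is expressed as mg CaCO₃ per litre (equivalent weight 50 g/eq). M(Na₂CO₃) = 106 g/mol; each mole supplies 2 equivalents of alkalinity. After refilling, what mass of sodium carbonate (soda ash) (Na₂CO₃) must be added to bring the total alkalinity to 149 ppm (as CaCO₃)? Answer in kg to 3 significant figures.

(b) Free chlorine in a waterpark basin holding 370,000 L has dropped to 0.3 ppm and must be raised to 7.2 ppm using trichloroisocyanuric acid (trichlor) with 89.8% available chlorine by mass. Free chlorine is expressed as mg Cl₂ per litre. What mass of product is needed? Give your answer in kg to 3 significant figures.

(a) 16.7 kg; (b) 2.84 kg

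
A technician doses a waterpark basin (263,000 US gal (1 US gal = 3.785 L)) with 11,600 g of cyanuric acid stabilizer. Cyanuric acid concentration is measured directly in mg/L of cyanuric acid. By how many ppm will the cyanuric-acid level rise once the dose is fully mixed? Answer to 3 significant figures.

11.7 ppm

Volume: 263,000 US gal × 3.785 L/gal = 995,455 L.
Rise: 11,600 g / 995,455 L × 1000 = 11.65 mg/L.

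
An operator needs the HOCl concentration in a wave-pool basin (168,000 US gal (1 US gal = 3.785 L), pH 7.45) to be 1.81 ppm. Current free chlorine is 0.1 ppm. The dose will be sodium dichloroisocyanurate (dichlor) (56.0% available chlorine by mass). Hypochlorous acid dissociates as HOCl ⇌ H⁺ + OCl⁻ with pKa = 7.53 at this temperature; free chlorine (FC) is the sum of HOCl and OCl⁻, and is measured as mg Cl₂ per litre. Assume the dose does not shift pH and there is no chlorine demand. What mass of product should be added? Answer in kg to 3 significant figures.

3.65 kg

Volume: 168,000 US gal × 3.785 L/gal = 635,880 L.
[OCl⁻]/[HOCl] = 10^(pH − pKa) = 10^(7.45 − 7.53) = 0.8318; fraction as HOCl = 1/(1 + 0.8318) = 0.5459.
Free chlorine required for 1.81 ppm HOCl: 1.81 / 0.5459 = 3.315 ppm.
FC to add: 3.315 − 0.1 = 3.215 mg/L as Cl₂.
Cl₂ equivalent: 3.215 mg/L × 635,880 L = 2045 g.
Product at 56.0% available Cl: 2045 / 0.56 = 3651 g.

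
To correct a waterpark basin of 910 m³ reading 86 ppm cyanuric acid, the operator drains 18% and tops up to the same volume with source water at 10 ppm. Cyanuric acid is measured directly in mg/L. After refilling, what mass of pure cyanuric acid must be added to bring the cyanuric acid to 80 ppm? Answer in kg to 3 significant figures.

Volume: 910 m³ = 910,000 L.
After draining 18% and refilling: 86 × 0.82 + 10 × 0.18 = 72.32 ppm.
Deficit to target: 80 − 72.32 = 7.68 mg/L.
Mass: 7.68 mg/L × 910,000 L = 6989 g cyanuric acid.

6.99 kg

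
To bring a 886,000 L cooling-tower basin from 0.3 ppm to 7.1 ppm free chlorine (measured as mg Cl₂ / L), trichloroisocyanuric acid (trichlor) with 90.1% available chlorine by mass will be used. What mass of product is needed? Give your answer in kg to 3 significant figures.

6.69 kg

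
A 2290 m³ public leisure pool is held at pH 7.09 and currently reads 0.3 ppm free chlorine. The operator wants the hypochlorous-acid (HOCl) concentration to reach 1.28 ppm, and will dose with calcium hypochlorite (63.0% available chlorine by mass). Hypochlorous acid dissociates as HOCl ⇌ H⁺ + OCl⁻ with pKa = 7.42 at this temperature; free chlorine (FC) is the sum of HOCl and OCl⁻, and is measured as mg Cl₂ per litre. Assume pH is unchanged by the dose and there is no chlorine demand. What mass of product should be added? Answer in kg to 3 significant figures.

5.74 kg

Volume: 2290 m³ = 2,290,000 L.
[OCl⁻]/[HOCl] = 10^(pH − pKa) = 10^(7.09 − 7.42) = 0.4677; fraction as HOCl = 1/(1 + 0.4677) = 0.6813.
Free chlorine required for 1.28 ppm HOCl: 1.28 / 0.6813 = 1.879 ppm.
FC to add: 1.879 − 0.3 = 1.579 mg/L as Cl₂.
Cl₂ equivalent: 1.579 mg/L × 2,290,000 L = 3615 g.
Product at 63.0% available Cl: 3615 / 0.63 = 5738 g.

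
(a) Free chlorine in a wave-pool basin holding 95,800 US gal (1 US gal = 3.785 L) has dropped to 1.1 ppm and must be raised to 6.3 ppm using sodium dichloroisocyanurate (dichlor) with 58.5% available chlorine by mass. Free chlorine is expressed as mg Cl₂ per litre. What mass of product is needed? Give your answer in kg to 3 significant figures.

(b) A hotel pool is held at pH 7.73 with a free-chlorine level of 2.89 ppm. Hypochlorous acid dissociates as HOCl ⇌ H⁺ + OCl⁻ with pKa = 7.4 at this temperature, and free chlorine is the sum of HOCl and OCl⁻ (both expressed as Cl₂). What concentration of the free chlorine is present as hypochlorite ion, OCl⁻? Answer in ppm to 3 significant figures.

(a) Volume: 95,800 US gal × 3.785 L/gal = 362,603 L.
(a) Chlorine deficit: 6.3 − 1.1 = 5.2 ppm = 5.2 mg/L as Cl₂.
(a) Cl₂ equivalent needed: 5.2 mg/L × 362,603 L = 1,886,000 mg = 1886 g.
(a) Product at 58.5% available chlorine: 1886 / 0.585 = 3223 g.

(b) [OCl⁻]/[HOCl] = 10^(pH − pKa) = 10^(7.73 − 7.4) = 10^0.33 = 2.138.
(b) Fraction as HOCl = 1 / (1 + 2.138) = 0.3187.
(b) OCl⁻ = (1 − 0.3187) × 2.89 ppm = 1.969 ppm.

(a) 3.22 kg; (b) 1.97 ppm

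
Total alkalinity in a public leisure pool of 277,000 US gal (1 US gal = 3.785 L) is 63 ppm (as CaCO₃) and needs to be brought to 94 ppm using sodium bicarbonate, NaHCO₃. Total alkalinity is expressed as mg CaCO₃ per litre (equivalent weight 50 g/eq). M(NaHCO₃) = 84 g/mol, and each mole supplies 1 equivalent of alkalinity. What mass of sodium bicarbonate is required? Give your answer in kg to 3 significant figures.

54.6 kg

Volume: 277,000 US gal × 3.785 L/gal = 1,048,445 L.
Alkalinity to add: (94 − 63) = 31 mg/L as CaCO₃ × 1,048,445 L = 32,500 g as CaCO₃.
Equivalents: 32,500 g ÷ 50 g/eq = 650 eq.
NaHCO₃ supplies 1 eq per mole → 650 mol.
Mass: 650 mol × 84 g/mol = 54,600 g.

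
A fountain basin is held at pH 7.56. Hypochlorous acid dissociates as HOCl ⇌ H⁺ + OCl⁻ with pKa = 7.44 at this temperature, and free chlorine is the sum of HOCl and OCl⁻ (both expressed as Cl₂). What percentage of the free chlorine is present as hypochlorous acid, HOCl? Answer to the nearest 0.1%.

[OCl⁻]/[HOCl] = 10^(pH − pKa) = 10^(7.56 − 7.44) = 10^0.12 = 1.318.
Fraction as HOCl = 1 / (1 + 1.318) = 0.4314.

43.1%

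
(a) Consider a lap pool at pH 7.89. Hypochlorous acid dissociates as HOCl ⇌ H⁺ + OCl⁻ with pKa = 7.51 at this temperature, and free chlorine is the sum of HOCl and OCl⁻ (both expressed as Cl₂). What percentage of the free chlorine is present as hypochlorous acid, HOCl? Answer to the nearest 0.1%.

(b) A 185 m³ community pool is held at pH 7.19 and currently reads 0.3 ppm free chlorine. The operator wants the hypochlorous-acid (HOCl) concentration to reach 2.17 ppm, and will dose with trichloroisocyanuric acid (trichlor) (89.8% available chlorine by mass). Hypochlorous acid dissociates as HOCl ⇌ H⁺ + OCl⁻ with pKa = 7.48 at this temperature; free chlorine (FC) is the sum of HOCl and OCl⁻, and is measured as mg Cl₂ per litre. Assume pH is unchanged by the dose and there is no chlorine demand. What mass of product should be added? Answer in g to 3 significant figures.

(a) 29.4%; (b) 615 g

(a) [OCl⁻]/[HOCl] = 10^(pH − pKa) = 10^(7.89 − 7.51) = 10^0.38 = 2.399.
(a) Fraction as HOCl = 1 / (1 + 2.399) = 0.2942.

(b) Volume: 185 m³ = 185,000 L.
(b) [OCl⁻]/[HOCl] = 10^(pH − pKa) = 10^(7.19 − 7.48) = 0.5129; fraction as HOCl = 1/(1 + 0.5129) = 0.661.
(b) Free chlorine required for 2.17 ppm HOCl: 2.17 / 0.661 = 3.283 ppm.
(b) FC to add: 3.283 − 0.3 = 2.983 mg/L as Cl₂.
(b) Cl₂ equivalent: 2.983 mg/L × 185,000 L = 551.8 g.
(b) Product at 89.8% available Cl: 551.8 / 0.898 = 614.5 g.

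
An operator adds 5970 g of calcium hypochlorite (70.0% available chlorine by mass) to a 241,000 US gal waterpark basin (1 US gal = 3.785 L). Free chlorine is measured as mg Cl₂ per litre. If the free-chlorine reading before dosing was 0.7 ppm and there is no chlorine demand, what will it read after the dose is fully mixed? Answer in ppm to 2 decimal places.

5.28 ppm

Volume: 241,000 US gal × 3.785 L/gal = 912,185 L.
Available chlorine delivered: 5970 g × 0.7 = 4179 g as Cl₂.
Concentration rise: 4179 g / 912,185 L = 4.581 mg/L = 4.58 ppm.
Final FC: 0.7 + 4.58 = 5.28 ppm.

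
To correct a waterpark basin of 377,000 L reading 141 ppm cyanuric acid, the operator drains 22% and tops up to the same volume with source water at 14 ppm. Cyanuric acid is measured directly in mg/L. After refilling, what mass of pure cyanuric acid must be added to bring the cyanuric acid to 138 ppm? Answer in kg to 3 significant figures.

After draining 22% and refilling: 141 × 0.78 + 14 × 0.22 = 113.06 ppm.
Deficit to target: 138 − 113.06 = 24.94 mg/L.
Mass: 24.94 mg/L × 377,000 L = 9402 g cyanuric acid.

9.40 kg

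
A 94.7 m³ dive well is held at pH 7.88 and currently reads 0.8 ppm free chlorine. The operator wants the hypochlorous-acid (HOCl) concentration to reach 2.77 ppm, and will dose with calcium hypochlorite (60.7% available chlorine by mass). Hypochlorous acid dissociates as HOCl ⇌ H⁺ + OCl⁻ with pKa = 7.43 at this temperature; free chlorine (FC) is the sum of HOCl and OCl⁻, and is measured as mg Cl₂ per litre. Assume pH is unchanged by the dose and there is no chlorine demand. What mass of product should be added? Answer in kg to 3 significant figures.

1.53 kg

Volume: 94.7 m³ = 94,700 L.
[OCl⁻]/[HOCl] = 10^(pH − pKa) = 10^(7.88 − 7.43) = 2.818; fraction as HOCl = 1/(1 + 2.818) = 0.2619.
Free chlorine required for 2.77 ppm HOCl: 2.77 / 0.2619 = 10.58 ppm.
FC to add: 10.58 − 0.8 = 9.777 mg/L as Cl₂.
Cl₂ equivalent: 9.777 mg/L × 94,700 L = 925.9 g.
Product at 60.7% available Cl: 925.9 / 0.607 = 1525 g.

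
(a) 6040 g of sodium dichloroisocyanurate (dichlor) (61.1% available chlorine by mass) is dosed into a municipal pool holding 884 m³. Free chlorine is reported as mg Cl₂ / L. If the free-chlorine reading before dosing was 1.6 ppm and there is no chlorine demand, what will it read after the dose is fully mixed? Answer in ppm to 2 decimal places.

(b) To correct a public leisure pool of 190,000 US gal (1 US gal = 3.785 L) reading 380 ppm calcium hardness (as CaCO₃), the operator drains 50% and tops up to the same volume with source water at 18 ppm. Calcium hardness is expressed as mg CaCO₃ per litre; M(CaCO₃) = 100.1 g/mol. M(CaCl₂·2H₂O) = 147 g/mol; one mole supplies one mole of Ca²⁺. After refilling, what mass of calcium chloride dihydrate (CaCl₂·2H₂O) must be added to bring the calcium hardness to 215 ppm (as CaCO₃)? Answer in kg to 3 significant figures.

(a) 5.77 ppm; (b) 16.9 kg

(a) Volume: 884 m³ = 884,000 L.
(a) Available chlorine delivered: 6040 g × 0.611 = 3690 g as Cl₂.
(a) Concentration rise: 3690 g / 884,000 L = 4.175 mg/L = 4.17 ppm.
(a) Final FC: 1.6 + 4.17 = 5.77 ppm.

(b) Volume: 190,000 US gal × 3.785 L/gal = 719,150 L.
(b) After draining 50% and refilling: 380 × 0.50 + 18 × 0.50 = 199 ppm.
(b) Deficit to target: 215 − 199 = 16 mg/L.
(b) As CaCO₃: 16 mg/L × 719,150 L = 11,510 g; ÷ 100.1 = 114.9 mol Ca²⁺.
(b) Mass: 114.9 × 147 = 16,900 g.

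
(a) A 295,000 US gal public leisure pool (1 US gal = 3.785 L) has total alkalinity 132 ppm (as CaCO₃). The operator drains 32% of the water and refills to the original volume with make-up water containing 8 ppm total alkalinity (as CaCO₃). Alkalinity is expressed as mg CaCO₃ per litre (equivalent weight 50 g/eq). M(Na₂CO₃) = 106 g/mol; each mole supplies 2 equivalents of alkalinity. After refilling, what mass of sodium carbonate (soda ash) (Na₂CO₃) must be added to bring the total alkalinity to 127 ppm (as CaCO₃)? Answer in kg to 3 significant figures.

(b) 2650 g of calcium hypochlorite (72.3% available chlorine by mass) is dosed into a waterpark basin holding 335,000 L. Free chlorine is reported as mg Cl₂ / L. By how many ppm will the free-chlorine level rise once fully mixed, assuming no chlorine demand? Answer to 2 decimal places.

(a) Volume: 295,000 US gal × 3.785 L/gal = 1,116,575 L.
(a) After draining 32% and refilling: 132 × 0.68 + 8 × 0.32 = 92.32 ppm.
(a) Deficit to target: 127 − 92.32 = 34.68 mg/L.
(a) As CaCO₃: 34.68 mg/L × 1,116,575 L = 38,720 g; ÷ 50 g/eq ÷ 2 = 387.2 mol Na₂CO₃.
(a) Mass: 387.2 × 106 = 41,050 g.

(b) Available chlorine delivered: 2650 g × 0.723 = 1916 g as Cl₂.
(b) Concentration rise: 1916 g / 335,000 L = 5.719 mg/L = 5.72 ppm.

(a) 41.0 kg; (b) 5.72 ppm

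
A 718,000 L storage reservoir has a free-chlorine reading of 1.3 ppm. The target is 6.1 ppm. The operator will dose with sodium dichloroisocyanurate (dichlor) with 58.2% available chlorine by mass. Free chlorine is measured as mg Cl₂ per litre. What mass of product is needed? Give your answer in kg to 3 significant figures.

5.92 kg

Chlorine deficit: 6.1 − 1.3 = 4.8 ppm = 4.8 mg/L as Cl₂.
Cl₂ equivalent needed: 4.8 mg/L × 718,000 L = 3,446,000 mg = 3446 g.
Product at 58.2% available chlorine: 3446 / 0.582 = 5922 g.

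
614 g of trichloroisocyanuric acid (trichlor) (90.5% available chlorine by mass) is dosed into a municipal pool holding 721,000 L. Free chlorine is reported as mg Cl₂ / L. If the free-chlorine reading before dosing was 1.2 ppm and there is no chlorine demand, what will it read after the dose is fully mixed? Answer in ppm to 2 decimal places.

Available chlorine delivered: 614 g × 0.905 = 555.7 g as Cl₂.
Concentration rise: 555.7 g / 721,000 L = 0.7707 mg/L = 0.77 ppm.
Final FC: 1.2 + 0.77 = 1.97 ppm.

1.97 ppm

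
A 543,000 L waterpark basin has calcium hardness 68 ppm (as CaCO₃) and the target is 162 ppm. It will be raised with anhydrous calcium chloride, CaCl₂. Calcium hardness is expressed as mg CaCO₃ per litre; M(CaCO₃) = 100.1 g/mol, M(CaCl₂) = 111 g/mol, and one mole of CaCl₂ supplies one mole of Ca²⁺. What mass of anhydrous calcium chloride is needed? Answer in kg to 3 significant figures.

Hardness to add: (162 − 68) = 94 mg/L as CaCO₃ × 543,000 L = 51,040 g as CaCO₃.
Moles of Ca²⁺ (1 mol Ca²⁺ ≡ 1 mol CaCO₃): 51,040 / 100.1 g/mol = 509.9 mol.
Mass of CaCl₂: 509.9 × 111 = 56,600 g.

56.6 kg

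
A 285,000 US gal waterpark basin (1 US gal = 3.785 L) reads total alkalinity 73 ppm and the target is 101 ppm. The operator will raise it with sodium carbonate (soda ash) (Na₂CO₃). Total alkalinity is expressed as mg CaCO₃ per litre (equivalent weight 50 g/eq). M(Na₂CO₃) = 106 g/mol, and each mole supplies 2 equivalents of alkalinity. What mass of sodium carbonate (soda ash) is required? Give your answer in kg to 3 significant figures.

32.0 kg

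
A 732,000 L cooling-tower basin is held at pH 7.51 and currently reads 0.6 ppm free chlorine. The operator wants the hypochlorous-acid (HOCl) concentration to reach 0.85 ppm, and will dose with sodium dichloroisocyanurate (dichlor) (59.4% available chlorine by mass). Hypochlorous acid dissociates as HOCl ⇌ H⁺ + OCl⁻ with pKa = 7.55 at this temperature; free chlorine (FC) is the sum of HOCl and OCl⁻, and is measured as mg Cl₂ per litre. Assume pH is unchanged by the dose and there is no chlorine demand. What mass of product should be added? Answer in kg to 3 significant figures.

[OCl⁻]/[HOCl] = 10^(pH − pKa) = 10^(7.51 − 7.55) = 0.912; fraction as HOCl = 1/(1 + 0.912) = 0.523.
Free chlorine required for 0.85 ppm HOCl: 0.85 / 0.523 = 1.625 ppm.
FC to add: 1.625 − 0.6 = 1.025 mg/L as Cl₂.
Cl₂ equivalent: 1.025 mg/L × 732,000 L = 750.5 g.
Product at 59.4% available Cl: 750.5 / 0.594 = 1263 g.

1.26 kg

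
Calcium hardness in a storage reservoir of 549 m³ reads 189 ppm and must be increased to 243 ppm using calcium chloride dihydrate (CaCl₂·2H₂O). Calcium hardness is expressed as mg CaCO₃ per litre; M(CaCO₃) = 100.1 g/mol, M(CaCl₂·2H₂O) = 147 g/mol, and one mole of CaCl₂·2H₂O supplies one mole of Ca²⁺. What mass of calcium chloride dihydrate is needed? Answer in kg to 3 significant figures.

Volume: 549 m³ = 549,000 L.
Hardness to add: (243 − 189) = 54 mg/L as CaCO₃ × 549,000 L = 29,650 g as CaCO₃.
Moles of Ca²⁺ (1 mol Ca²⁺ ≡ 1 mol CaCO₃): 29,650 / 100.1 g/mol = 296.2 mol.
Mass of CaCl₂·2H₂O: 296.2 × 147 = 43,540 g.

43.5 kg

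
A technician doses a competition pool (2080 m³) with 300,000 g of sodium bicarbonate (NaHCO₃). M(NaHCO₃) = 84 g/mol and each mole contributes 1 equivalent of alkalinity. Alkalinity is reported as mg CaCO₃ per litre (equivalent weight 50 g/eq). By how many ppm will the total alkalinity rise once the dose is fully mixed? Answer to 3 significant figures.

85.9 ppm

Volume: 2080 m³ = 2,080,000 L.
Moles of NaHCO₃: 300,000 g ÷ 84 g/mol = 3571 mol → 3571 eq of alkalinity.
As CaCO₃: 3571 eq × 50 g/eq = 178,600 g.
Rise: 178,600 g / 2,080,000 L × 1000 = 85.85 mg/L.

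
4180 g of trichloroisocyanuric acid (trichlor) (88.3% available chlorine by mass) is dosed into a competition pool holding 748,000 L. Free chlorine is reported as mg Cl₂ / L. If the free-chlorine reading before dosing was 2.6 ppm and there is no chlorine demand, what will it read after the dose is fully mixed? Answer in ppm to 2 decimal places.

7.53 ppm

Available chlorine delivered: 4180 g × 0.883 = 3691 g as Cl₂.
Concentration rise: 3691 g / 748,000 L = 4.934 mg/L = 4.93 ppm.
Final FC: 2.6 + 4.93 = 7.53 ppm.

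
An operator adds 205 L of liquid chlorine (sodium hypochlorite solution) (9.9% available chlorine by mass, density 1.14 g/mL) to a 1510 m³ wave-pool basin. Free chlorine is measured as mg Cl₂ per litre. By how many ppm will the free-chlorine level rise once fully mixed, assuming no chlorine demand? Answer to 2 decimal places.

15.32 ppm

Volume: 1510 m³ = 1,510,000 L.
Mass of solution: 205 L × 1000 mL/L × 1.14 g/mL = 233,700 g.
Available chlorine delivered: 233,700 g × 0.099 = 23,140 g as Cl₂.
Concentration rise: 23,140 g / 1,510,000 L = 15.32 mg/L = 15.32 ppm.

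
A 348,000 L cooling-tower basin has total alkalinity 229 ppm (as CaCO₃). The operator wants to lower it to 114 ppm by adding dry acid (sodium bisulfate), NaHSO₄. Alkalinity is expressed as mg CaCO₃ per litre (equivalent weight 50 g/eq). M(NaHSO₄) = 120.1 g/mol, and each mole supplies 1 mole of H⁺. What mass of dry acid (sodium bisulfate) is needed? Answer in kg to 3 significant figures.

96.1 kg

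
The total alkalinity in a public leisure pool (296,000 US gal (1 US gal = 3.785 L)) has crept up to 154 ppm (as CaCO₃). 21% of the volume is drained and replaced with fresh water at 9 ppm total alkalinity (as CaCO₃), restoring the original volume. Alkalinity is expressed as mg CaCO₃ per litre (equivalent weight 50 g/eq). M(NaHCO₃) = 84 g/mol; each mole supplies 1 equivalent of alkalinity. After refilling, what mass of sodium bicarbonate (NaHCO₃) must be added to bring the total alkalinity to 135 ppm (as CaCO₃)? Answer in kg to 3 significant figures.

21.6 kg

Volume: 296,000 US gal × 3.785 L/gal = 1,120,360 L.
After draining 21% and refilling: 154 × 0.79 + 9 × 0.21 = 123.55 ppm.
Deficit to target: 135 − 123.55 = 11.45 mg/L.
As CaCO₃: 11.45 mg/L × 1,120,360 L = 12,830 g; ÷ 50 g/eq ÷ 1 = 256.6 mol NaHCO₃.
Mass: 256.6 × 84 = 21,550 g.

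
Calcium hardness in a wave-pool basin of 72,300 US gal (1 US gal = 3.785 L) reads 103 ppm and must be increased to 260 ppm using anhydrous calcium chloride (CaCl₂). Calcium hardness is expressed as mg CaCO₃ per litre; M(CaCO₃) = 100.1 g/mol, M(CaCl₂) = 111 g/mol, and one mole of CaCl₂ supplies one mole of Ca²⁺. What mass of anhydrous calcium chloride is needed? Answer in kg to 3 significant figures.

47.6 kg

Volume: 72,300 US gal × 3.785 L/gal = 273,656 L.
Hardness to add: (260 − 103) = 157 mg/L as CaCO₃ × 273,656 L = 42,960 g as CaCO₃.
Moles of Ca²⁺ (1 mol Ca²⁺ ≡ 1 mol CaCO₃): 42,960 / 100.1 g/mol = 429.2 mol.
Mass of CaCl₂: 429.2 × 111 = 47,640 g.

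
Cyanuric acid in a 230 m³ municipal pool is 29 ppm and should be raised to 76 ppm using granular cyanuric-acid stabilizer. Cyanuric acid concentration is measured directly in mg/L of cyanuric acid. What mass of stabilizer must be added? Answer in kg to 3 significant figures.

Volume: 230 m³ = 230,000 L.
CYA to add: (76 − 29) = 47 mg/L × 230,000 L = 10,810 g cyanuric acid.

10.8 kg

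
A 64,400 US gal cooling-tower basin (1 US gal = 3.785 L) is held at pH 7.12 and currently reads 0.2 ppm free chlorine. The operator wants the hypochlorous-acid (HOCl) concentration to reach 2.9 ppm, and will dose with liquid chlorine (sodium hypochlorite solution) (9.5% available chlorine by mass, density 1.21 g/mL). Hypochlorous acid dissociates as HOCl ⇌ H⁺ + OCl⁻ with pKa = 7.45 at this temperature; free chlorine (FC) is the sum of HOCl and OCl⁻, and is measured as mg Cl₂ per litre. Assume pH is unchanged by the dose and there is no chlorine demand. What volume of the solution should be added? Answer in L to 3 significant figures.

Volume: 64,400 US gal × 3.785 L/gal = 243,754 L.
[OCl⁻]/[HOCl] = 10^(pH − pKa) = 10^(7.12 − 7.45) = 0.4677; fraction as HOCl = 1/(1 + 0.4677) = 0.6813.
Free chlorine required for 2.9 ppm HOCl: 2.9 / 0.6813 = 4.256 ppm.
FC to add: 4.256 − 0.2 = 4.056 mg/L as Cl₂.
Cl₂ equivalent: 4.056 mg/L × 243,754 L = 988.8 g.
Product at 9.5% available Cl: 988.8 / 0.095 = 10,410 g.
Volume: 10,410 g ÷ 1.21 g/mL = 8602 mL.

8.60 L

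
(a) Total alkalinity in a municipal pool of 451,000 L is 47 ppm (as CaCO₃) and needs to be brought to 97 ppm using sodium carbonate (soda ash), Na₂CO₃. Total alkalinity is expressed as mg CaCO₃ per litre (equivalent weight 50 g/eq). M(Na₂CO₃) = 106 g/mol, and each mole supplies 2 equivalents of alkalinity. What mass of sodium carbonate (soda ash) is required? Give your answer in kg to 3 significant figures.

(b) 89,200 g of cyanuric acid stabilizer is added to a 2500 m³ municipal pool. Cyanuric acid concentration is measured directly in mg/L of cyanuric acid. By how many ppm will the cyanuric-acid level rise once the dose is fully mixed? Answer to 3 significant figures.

(a) 23.9 kg; (b) 35.7 ppm

(a) Alkalinity to add: (97 − 47) = 50 mg/L as CaCO₃ × 451,000 L = 22,550 g as CaCO₃.
(a) Equivalents: 22,550 g ÷ 50 g/eq = 451 eq.
(a) Each mole of Na₂CO₃ supplies 2 eq, so 451 / 2 = 225.5 mol.
(a) Mass: 225.5 mol × 106 g/mol = 23,900 g.

(b) Volume: 2500 m³ = 2,500,000 L.
(b) Rise: 89,200 g / 2,500,000 L × 1000 = 35.68 mg/L.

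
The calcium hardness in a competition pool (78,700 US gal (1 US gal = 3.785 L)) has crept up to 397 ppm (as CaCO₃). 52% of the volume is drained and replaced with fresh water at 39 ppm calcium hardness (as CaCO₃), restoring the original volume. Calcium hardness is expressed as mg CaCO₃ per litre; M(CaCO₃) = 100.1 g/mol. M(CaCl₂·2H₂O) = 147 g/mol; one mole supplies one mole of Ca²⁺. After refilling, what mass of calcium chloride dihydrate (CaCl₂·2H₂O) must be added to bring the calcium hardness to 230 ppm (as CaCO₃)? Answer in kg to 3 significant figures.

8.38 kg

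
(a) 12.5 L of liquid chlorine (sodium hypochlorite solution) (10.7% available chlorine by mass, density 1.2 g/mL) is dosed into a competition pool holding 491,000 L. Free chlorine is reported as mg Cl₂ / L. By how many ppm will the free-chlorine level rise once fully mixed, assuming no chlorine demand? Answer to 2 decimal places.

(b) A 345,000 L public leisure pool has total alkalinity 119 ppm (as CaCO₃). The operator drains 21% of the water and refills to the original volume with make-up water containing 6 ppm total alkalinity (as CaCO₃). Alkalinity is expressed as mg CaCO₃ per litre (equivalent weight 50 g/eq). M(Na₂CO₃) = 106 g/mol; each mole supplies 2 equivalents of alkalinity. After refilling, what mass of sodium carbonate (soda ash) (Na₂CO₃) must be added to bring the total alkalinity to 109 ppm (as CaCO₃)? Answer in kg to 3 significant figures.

(a) Mass of solution: 12.5 L × 1000 mL/L × 1.2 g/mL = 15,000 g.
(a) Available chlorine delivered: 15,000 g × 0.107 = 1605 g as Cl₂.
(a) Concentration rise: 1605 g / 491,000 L = 3.269 mg/L = 3.27 ppm.

(b) After draining 21% and refilling: 119 × 0.79 + 6 × 0.21 = 95.27 ppm.
(b) Deficit to target: 109 − 95.27 = 13.73 mg/L.
(b) As CaCO₃: 13.73 mg/L × 345,000 L = 4737 g; ÷ 50 g/eq ÷ 2 = 47.37 mol Na₂CO₃.
(b) Mass: 47.37 × 106 = 5021 g.

(a) 3.27 ppm; (b) 5.02 kg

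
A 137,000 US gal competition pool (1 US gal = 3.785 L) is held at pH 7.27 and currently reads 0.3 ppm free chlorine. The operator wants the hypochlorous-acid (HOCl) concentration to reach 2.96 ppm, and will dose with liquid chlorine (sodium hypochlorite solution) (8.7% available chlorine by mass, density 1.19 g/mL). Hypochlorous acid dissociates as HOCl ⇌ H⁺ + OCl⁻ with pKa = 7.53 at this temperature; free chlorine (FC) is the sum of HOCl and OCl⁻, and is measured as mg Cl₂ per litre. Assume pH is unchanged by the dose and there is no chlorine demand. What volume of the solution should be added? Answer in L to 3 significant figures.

Volume: 137,000 US gal × 3.785 L/gal = 518,545 L.
[OCl⁻]/[HOCl] = 10^(pH − pKa) = 10^(7.27 − 7.53) = 0.5495; fraction as HOCl = 1/(1 + 0.5495) = 0.6454.
Free chlorine required for 2.96 ppm HOCl: 2.96 / 0.6454 = 4.587 ppm.
FC to add: 4.587 − 0.3 = 4.287 mg/L as Cl₂.
Cl₂ equivalent: 4.287 mg/L × 518,545 L = 2223 g.
Product at 8.7% available Cl: 2223 / 0.087 = 25,550 g.
Volume: 25,550 g ÷ 1.19 g/mL = 21,470 mL.

21.5 L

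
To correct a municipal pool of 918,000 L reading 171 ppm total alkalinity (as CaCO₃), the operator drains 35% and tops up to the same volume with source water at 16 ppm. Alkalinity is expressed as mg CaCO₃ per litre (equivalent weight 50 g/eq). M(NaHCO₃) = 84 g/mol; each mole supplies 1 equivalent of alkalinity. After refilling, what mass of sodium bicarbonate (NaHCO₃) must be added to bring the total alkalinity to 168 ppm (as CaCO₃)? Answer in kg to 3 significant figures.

79.0 kg

After draining 35% and refilling: 171 × 0.65 + 16 × 0.35 = 116.75 ppm.
Deficit to target: 168 − 116.75 = 51.25 mg/L.
As CaCO₃: 51.25 mg/L × 918,000 L = 47,050 g; ÷ 50 g/eq ÷ 1 = 941 mol NaHCO₃.
Mass: 941 × 84 = 79,040 g.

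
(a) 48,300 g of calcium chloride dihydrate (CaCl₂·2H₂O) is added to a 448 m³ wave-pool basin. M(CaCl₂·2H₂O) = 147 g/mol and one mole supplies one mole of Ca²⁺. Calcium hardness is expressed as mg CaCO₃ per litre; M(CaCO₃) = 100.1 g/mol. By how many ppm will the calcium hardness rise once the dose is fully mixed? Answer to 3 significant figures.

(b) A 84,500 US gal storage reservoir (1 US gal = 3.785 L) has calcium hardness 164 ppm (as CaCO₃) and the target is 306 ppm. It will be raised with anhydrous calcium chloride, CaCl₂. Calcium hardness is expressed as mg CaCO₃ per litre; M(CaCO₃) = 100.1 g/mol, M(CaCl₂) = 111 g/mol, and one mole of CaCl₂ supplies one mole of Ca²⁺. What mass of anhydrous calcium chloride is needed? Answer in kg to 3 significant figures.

(a) Volume: 448 m³ = 448,000 L.
(a) Moles of Ca²⁺: 48,300 g ÷ 147 g/mol = 328.6 mol.
(a) As CaCO₃: 328.6 mol × 100.1 g/mol = 32,890 g.
(a) Rise: 32,890 g / 448,000 L × 1000 = 73.42 mg/L.

(b) Volume: 84,500 US gal × 3.785 L/gal = 319,832 L.
(b) Hardness to add: (306 − 164) = 142 mg/L as CaCO₃ × 319,832 L = 45,420 g as CaCO₃.
(b) Moles of Ca²⁺ (1 mol Ca²⁺ ≡ 1 mol CaCO₃): 45,420 / 100.1 g/mol = 453.7 mol.
(b) Mass of CaCl₂: 453.7 × 111 = 50,360 g.

(a) 73.4 ppm; (b) 50.4 kg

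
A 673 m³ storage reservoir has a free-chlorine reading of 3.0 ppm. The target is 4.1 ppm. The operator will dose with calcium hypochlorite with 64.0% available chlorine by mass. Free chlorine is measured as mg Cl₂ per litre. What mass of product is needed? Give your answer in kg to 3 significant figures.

1.16 kg

Volume: 673 m³ = 673,000 L.
Chlorine deficit: 4.1 − 3.0 = 1.1 ppm = 1.1 mg/L as Cl₂.
Cl₂ equivalent needed: 1.1 mg/L × 673,000 L = 740,300 mg = 740.3 g.
Product at 64.0% available chlorine: 740.3 / 0.64 = 1157 g.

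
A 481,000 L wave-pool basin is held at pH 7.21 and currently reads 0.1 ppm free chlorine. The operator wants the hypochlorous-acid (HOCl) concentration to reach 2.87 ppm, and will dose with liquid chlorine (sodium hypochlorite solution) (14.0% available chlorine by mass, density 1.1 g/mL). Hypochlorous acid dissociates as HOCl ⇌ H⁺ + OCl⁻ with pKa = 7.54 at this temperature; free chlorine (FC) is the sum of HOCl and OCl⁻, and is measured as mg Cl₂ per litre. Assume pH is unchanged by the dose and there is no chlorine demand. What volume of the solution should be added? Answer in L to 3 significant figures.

[OCl⁻]/[HOCl] = 10^(pH − pKa) = 10^(7.21 − 7.54) = 0.4677; fraction as HOCl = 1/(1 + 0.4677) = 0.6813.
Free chlorine required for 2.87 ppm HOCl: 2.87 / 0.6813 = 4.212 ppm.
FC to add: 4.212 − 0.1 = 4.112 mg/L as Cl₂.
Cl₂ equivalent: 4.112 mg/L × 481,000 L = 1978 g.
Product at 14.0% available Cl: 1978 / 0.14 = 14,130 g.
Volume: 14,130 g ÷ 1.1 g/mL = 12,840 mL.

12.8 L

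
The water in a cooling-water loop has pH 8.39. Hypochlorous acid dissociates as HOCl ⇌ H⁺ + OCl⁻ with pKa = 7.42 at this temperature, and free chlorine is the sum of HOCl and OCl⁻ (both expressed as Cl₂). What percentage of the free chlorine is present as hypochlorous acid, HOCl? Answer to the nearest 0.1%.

[OCl⁻]/[HOCl] = 10^(pH − pKa) = 10^(8.39 − 7.42) = 10^0.97 = 9.333.
Fraction as HOCl = 1 / (1 + 9.333) = 0.09678.

9.7%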